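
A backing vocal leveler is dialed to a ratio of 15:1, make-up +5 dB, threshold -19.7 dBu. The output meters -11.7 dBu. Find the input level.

Before make-up, the level was -11.7 − 5 = -16.7 dBu.
The compressed level sits -16.7 − (-19.7) = 3 dB over threshold.
Before 15:1 compression the overshoot was 3 × 15 = 45 dB, so input = -19.7 + 45 = 25.3 dBu.

25.3 dBu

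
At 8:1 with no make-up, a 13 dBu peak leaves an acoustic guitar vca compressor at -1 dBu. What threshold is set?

-3 dBu

Gain reduction = 13 − (-1) = 14 dB; output overshoot = GR / (R − 1) = 14 / 7 = 2 dB.
Threshold = output − output overshoot = -1 − 2 = -3 dBu.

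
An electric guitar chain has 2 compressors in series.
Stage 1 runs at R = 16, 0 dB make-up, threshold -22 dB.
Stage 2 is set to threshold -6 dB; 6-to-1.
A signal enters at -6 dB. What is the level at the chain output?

Stage 1: -6 dB is 16 dB over -22 dB; at 16:1 that becomes 1 dB over, giving -21 dB.
Stage 2: -21 dB is at or below the -6 dB threshold — no compression; output -21 dB.

-21 dB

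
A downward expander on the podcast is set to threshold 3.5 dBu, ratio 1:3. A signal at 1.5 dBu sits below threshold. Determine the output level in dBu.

-2.5 dBu

Undershoot = 3.5 − 1.5 = 2 dB.
At 1:3, that expands to 6 dB under threshold.
Output = 3.5 − 6 = -2.5 dBu.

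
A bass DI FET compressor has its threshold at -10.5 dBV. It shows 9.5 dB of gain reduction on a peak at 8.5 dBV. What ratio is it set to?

Input overshoot = 8.5 − (-10.5) = 19 dB.
Output overshoot = 19 − 9.5 = 9.5 dB.
Ratio = input overshoot / output overshoot = 19 / 9.5 = 2.

2:1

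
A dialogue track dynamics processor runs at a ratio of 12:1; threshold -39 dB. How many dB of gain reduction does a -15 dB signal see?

The signal is 24 dB above threshold.
At 12:1, output sits 24/12 = 2 dB above threshold.
GR = overshoot in − overshoot out = 24 − 2 = 22 dB.

22 dB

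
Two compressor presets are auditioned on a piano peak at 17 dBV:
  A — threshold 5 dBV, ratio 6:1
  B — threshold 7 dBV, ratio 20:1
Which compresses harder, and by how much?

A: overshoot 12 dB → output overshoot 2 dB → GR 10 dB.
B: overshoot 10 dB → output overshoot 0.5 dB → GR 9.5 dB.
A applies 0.5 dB more gain reduction.

A, by 0.5 dB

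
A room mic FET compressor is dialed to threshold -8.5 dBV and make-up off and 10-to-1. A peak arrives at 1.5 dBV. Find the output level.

-7.5 dBV

Overshoot: 1.5 − (-8.5) = 10 dB.
10:1 compression reduces that to 10/10 = 1 dB over.
Output = -8.5 + 1 = -7.5 dBV.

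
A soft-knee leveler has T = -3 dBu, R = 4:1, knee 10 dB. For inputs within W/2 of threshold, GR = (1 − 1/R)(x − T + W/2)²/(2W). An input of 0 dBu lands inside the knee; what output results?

-2.4 dBu

x − T + W/2 = 0 − (-3) + 5 = 8.
GR = (1 − 1/4) × 8² / 20 = 0.75 × 64 / 20 = 2.4 dB.
Output = 0 − 2.4 = -2.4 dBu.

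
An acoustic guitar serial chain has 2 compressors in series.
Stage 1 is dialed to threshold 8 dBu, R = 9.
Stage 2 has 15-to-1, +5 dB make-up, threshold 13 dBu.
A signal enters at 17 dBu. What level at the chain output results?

14 dBu

Stage 1: overshoot 9 dB → 9/9 = 1 dB → 9 dBu.
Stage 2: 9 dBu ≤ 13 dBu, so stage 2 doesn't engage; make-up brings it to 14 dBu.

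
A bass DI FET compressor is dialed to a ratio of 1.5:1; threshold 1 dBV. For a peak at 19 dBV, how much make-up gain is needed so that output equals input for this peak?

The peak compresses to 1 + 18/1.5 = 13 dBV.
To reach 19 dBV requires 19 − 13 = 6 dB of make-up.

6 dB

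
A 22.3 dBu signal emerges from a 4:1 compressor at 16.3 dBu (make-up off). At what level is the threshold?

14.3 dBu

Input is 8 dB above T (since output overshoot × R = input overshoot: (16.3 − T)·4 = 22.3 − T gives T = 14.3 dBu).
Check: 14.3 + (22.3 − 14.3)/4 = 14.3 + 2 = 16.3 dBu. ✓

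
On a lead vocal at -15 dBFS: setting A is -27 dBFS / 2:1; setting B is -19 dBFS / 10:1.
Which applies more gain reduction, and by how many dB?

A, by 2.4 dB

A: 12 dB over, compressed to 6 dB over, so 6 dB of GR.
B: 4 dB over, compressed to 0.4 dB over, so 3.6 dB of GR.
A reduces 2.4 dB more.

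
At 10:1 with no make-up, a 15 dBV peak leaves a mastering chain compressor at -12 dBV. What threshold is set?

Input is 30 dB above T (since output overshoot × R = input overshoot: (-12 − T)·10 = 15 − T gives T = -15 dBV).
Check: -15 + (15 − (-15))/10 = -15 + 3 = -12 dBV. ✓

-15 dBV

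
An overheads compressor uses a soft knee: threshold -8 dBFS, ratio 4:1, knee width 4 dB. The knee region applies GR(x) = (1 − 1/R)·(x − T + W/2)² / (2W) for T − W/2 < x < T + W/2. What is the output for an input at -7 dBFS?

-7.84375 dBFS

x − T + W/2 = -7 − (-8) + 2 = 3.
GR = (1 − 1/4) × 3² / 8 = 0.75 × 9 / 8 = 0.84375 dB.
Output = -7 − 0.84375 = -7.84375 dBFS.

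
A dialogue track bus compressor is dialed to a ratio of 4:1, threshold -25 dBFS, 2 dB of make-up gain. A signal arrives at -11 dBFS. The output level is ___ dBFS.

-19.5 dBFS

-11 dBFS sits 14 dB over threshold.
4:1 compression reduces that to 14/4 = 3.5 dB over.
Output = -25 + 3.5 = -21.5 dBFS; make-up adds 2 dB, giving -19.5 dBFS.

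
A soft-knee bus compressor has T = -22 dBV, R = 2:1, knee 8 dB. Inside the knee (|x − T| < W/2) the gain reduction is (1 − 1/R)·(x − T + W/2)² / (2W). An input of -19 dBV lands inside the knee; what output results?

-20.53125 dBV

x − T + W/2 = -19 − (-22) + 4 = 7.
GR = (1 − 1/2) × 7² / 16 = 0.5 × 49 / 16 = 1.53125 dB.
Output = -19 − 1.53125 = -20.53125 dBV.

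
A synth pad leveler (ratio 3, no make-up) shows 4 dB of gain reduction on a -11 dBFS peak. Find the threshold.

-17 dBFS

Let T be the threshold. Output overshoot = (input overshoot)/R, so -15 − T = (-11 − T)/3.
3·(-15 − T) = -11 − T → 2·T = -45 − (-11) = -34.
T = -34/2 = -17 dBFS.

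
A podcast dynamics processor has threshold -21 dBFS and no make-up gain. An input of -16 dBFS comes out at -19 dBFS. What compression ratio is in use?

Input overshoot = -16 − (-21) = 5 dB; output overshoot = -19 − (-21) = 2 dB.
Ratio = 5 / 2 = 2.5.

2.5:1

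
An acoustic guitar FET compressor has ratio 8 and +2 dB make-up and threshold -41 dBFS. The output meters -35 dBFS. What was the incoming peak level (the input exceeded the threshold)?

Before make-up, the level was -35 − 2 = -37 dBFS.
The compressed level sits -37 − (-41) = 4 dB over threshold.
Undo the ratio: input overshoot = 4 × 8 = 32 dB, giving input = -9 dBFS.

-9 dBFS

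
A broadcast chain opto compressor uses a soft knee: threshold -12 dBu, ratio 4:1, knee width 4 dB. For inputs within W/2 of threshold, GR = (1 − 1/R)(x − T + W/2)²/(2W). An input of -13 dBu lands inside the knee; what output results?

-13.09375 dBu

x − T + W/2 = -13 − (-12) + 2 = 1.
GR = (1 − 1/4) × 1² / 8 = 0.75 × 1 / 8 = 0.09375 dB.
Output = -13 − 0.09375 = -13.09375 dBu.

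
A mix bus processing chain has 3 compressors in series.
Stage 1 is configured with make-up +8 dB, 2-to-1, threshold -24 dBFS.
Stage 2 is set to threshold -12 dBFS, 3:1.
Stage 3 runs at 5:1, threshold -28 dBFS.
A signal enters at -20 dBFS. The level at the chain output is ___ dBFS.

Stage 1: overshoot 4 dB → 4/2 = 2 dB → -22 dBFS; +8 dB make-up → -14 dBFS.
Stage 2: -14 dBFS ≤ -12 dBFS, so stage 2 doesn't engage; output -14 dBFS.
Stage 3: 14 dB above -28 dBFS, reduced 5:1 to 2.8 dB above → -25.2 dBFS.

-25.2 dBFS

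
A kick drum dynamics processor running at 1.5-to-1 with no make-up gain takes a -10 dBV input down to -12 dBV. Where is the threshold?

Let T be the threshold. Output overshoot = (input overshoot)/R, so -12 − T = (-10 − T)/1.5.
1.5·(-12 − T) = -10 − T → 0.5·T = -18 − (-10) = -8.
T = -8/0.5 = -16 dBV.

-16 dBV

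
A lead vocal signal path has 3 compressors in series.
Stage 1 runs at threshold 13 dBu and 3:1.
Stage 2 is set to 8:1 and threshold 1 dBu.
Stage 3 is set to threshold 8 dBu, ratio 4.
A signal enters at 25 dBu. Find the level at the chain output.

3 dBu

Stage 1: 25 dBu is 12 dB over 13 dBu; at 3:1 that becomes 4 dB over, giving 17 dBu.
Stage 2: 17 dBu is 16 dB over 1 dBu; at 8:1 that becomes 2 dB over, giving 3 dBu.
Stage 3: below threshold (3 ≤ 8); passes unchanged; output 3 dBu.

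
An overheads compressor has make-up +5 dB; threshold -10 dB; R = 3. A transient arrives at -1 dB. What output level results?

-2 dB

-1 dB sits 9 dB over threshold.
At 3:1 the overshoot is divided by 3, leaving 3 dB above threshold.
Output = -10 + 3 = -7 dB; make-up adds 5 dB, giving -2 dB.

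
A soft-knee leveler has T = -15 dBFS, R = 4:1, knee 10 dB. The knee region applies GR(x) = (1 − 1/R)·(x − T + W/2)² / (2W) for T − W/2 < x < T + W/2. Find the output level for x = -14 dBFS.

-15.35 dBFS

x − T + W/2 = -14 − (-15) + 5 = 6.
GR = (1 − 1/4) × 6² / 20 = 0.75 × 36 / 20 = 1.35 dB.
Output = -14 − 1.35 = -15.35 dBFS.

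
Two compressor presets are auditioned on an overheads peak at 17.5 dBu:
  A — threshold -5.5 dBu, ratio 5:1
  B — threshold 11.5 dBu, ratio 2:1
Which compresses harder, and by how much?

A: 23 dB over, compressed to 4.6 dB over, so 18.4 dB of GR.
B: 6 dB over, compressed to 3 dB over, so 3 dB of GR.
A applies 15.4 dB more gain reduction.

A, by 15.4 dB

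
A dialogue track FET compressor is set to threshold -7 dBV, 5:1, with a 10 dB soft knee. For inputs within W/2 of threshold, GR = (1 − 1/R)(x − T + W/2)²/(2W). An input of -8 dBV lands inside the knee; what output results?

-8.64 dBV

x − T + W/2 = -8 − (-7) + 5 = 4.
GR = (1 − 1/5) × 4² / 20 = 0.8 × 16 / 20 = 0.64 dB.
Output = -8 − 0.64 = -8.64 dBV.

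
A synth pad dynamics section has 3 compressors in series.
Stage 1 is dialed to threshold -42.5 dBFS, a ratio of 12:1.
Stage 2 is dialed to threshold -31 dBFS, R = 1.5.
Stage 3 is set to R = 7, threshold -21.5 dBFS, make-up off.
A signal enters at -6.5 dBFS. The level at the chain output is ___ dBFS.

-39.5 dBFS

Stage 1: overshoot 36 dB → 36/12 = 3 dB → -39.5 dBFS.
Stage 2: below threshold (-39.5 ≤ -31); passes unchanged; output -39.5 dBFS.
Stage 3: -39.5 dBFS ≤ -21.5 dBFS, so stage 3 doesn't engage; output -39.5 dBFS.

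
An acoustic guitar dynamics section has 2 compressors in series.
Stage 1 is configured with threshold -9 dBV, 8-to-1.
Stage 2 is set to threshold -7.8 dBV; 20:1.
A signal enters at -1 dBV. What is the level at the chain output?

Stage 1: overshoot 8 dB → 8/8 = 1 dB → -8 dBV.
Stage 2: -8 dBV ≤ -7.8 dBV, so stage 2 doesn't engage; output -8 dBV.

-8 dBV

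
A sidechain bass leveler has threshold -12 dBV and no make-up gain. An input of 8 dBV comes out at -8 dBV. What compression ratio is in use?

5:1

Input overshoot = 8 − (-12) = 20 dB; output overshoot = -8 − (-12) = 4 dB.
Ratio = 20 / 4 = 5.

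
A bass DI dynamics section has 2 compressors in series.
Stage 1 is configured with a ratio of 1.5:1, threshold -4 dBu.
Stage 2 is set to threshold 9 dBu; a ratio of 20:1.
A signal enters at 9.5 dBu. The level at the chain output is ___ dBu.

Stage 1: 13.5 dB above -4 dBu, reduced 1.5:1 to 9 dB above → 5 dBu.
Stage 2: below threshold (5 ≤ 9); passes unchanged; output 5 dBu.

5 dBu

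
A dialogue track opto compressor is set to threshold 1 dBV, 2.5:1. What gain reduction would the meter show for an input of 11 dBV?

6 dB

11 dBV exceeds the threshold by 10 dB.
At 2.5:1, output sits 10/2.5 = 4 dB above threshold.
So the signal is attenuated by 10 − 4 = 6 dB.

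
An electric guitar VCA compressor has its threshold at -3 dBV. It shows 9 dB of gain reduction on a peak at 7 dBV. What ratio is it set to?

Input overshoot = 7 − (-3) = 10 dB.
Output overshoot = 10 − 9 = 1 dB.
Ratio = input overshoot / output overshoot = 10 / 1 = 10.

10:1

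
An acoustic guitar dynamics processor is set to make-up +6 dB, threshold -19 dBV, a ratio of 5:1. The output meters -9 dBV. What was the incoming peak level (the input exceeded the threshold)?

1 dBV

Stripping the +6 dB make-up gives -15 dBV at the gain stage.
That's 4 dB above the -19 dBV threshold.
Input overshoot = R × output overshoot = 20 dB → input = -19 + 20 = 1 dBV.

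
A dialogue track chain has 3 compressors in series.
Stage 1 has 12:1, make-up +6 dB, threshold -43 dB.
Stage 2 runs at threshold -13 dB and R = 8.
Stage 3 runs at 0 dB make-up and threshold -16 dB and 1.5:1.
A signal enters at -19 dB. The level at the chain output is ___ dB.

-35 dB

Stage 1: -19 dB is 24 dB over -43 dB; at 12:1 that becomes 2 dB over, giving -41 dB; +6 dB make-up → -35 dB.
Stage 2: -35 dB is at or below the -13 dB threshold — no compression; output -35 dB.
Stage 3: -35 dB is at or below the -16 dB threshold — no compression; output -35 dB.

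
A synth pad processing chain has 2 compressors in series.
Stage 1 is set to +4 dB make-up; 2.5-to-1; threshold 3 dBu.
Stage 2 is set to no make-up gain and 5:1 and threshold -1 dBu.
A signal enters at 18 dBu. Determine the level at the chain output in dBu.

Stage 1: 18 dBu is 15 dB over 3 dBu; at 2.5:1 that becomes 6 dB over, giving 9 dBu; +4 dB make-up → 13 dBu.
Stage 2: 13 dBu is 14 dB over -1 dBu; at 5:1 that becomes 2.8 dB over, giving 1.8 dBu.

1.8 dBu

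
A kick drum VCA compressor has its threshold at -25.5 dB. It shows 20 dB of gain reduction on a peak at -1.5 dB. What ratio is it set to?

6:1

Input overshoot = -1.5 − (-25.5) = 24 dB.
Output overshoot = 24 − 20 = 4 dB.
Ratio = input overshoot / output overshoot = 24 / 4 = 6.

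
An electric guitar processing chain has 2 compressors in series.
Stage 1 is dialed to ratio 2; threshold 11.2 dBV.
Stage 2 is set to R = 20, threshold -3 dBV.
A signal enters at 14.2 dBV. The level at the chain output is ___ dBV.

-2.215 dBV

Stage 1: 14.2 dBV is 3 dB over 11.2 dBV; at 2:1 that becomes 1.5 dB over, giving 12.7 dBV.
Stage 2: 12.7 dBV is 15.7 dB over -3 dBV; at 20:1 that becomes 0.785 dB over, giving -2.215 dBV.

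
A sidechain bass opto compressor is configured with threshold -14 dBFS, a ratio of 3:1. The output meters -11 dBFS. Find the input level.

The compressed level sits -11 − (-14) = 3 dB over threshold.
Input overshoot = R × output overshoot = 9 dB → input = -14 + 9 = -5 dBFS.

-5 dBFS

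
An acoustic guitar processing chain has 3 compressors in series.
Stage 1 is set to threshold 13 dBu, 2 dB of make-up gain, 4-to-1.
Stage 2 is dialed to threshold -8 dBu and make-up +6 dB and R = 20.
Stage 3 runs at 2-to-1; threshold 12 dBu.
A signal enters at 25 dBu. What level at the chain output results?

-0.7 dBu

Stage 1: overshoot 12 dB → 12/4 = 3 dB → 16 dBu; +2 dB make-up → 18 dBu.
Stage 2: 18 dBu is 26 dB over -8 dBu; at 20:1 that becomes 1.3 dB over, giving -6.7 dBu; +6 dB make-up → -0.7 dBu.
Stage 3: -0.7 dBu ≤ 12 dBu, so stage 3 doesn't engage; output -0.7 dBu.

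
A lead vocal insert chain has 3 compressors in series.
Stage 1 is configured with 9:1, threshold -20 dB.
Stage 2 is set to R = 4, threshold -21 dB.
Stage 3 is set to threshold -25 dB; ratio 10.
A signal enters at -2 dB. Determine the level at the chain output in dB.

Stage 1: -2 dB is 18 dB over -20 dB; at 9:1 that becomes 2 dB over, giving -18 dB.
Stage 2: overshoot 3 dB → 3/4 = 0.75 dB → -20.25 dB.
Stage 3: 4.75 dB above -25 dB, reduced 10:1 to 0.475 dB above → -24.525 dB.

-24.525 dB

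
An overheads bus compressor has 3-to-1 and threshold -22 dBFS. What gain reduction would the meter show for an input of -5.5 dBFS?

The signal is 16.5 dB above threshold.
After 3:1 compression the overshoot becomes 16.5/3 = 5.5 dB.
So the signal is attenuated by 16.5 − 5.5 = 11 dB.

11 dB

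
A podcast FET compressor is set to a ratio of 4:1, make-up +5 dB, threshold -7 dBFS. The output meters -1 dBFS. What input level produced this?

Remove make-up: -1 − 5 = -6 dBFS.
The compressed level sits -6 − (-7) = 1 dB over threshold.
Undo the ratio: input overshoot = 1 × 4 = 4 dB, giving input = -3 dBFS.

-3 dBFS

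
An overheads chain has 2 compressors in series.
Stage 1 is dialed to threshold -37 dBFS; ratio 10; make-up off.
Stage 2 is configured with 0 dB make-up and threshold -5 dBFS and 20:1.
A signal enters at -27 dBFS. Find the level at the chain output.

Stage 1: overshoot 10 dB → 10/10 = 1 dB → -36 dBFS.
Stage 2: -36 dBFS ≤ -5 dBFS, so stage 2 doesn't engage; output -36 dBFS.

-36 dBFS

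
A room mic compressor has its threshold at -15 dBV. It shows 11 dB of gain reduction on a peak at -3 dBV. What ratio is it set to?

Input overshoot = -3 − (-15) = 12 dB.
Output overshoot = 12 − 11 = 1 dB.
Ratio = input overshoot / output overshoot = 12 / 1 = 12.

12:1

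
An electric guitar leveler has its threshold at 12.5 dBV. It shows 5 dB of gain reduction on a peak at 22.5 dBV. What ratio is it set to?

2:1

Input overshoot = 22.5 − 12.5 = 10 dB.
Output overshoot = 10 − 5 = 5 dB.
Ratio = input overshoot / output overshoot = 10 / 5 = 2.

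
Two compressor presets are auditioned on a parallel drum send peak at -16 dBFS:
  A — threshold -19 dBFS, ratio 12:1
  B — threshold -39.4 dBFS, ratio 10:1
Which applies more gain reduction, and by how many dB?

B, by 18.31 dB

A: overshoot 3 dB → output overshoot 0.25 dB → GR 2.75 dB.
B: overshoot 23.4 dB → output overshoot 2.34 dB → GR 21.06 dB.
B reduces 18.31 dB more.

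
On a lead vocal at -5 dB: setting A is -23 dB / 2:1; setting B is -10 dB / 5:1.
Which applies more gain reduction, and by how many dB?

A: GR = 18 − 18/2 = 9 dB.
B: GR = 5 − 5/5 = 4 dB.
A reduces 5 dB more.

A, by 5 dB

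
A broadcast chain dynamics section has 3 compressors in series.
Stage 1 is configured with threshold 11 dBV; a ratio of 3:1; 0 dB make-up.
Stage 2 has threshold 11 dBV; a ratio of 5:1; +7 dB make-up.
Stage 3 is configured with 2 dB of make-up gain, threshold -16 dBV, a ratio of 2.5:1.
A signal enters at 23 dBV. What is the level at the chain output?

Stage 1: overshoot 12 dB → 12/3 = 4 dB → 15 dBV.
Stage 2: overshoot 4 dB → 4/5 = 0.8 dB → 11.8 dBV; +7 dB make-up → 18.8 dBV.
Stage 3: 34.8 dB above -16 dBV, reduced 2.5:1 to 13.92 dB above → -2.08 dBV; +2 dB make-up → -0.08 dBV.

-0.08 dBV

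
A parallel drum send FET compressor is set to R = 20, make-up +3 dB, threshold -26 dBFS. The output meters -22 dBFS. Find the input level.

Stripping the +3 dB make-up gives -25 dBFS at the gain stage.
That's 1 dB above the -26 dBFS threshold.
Undo the ratio: input overshoot = 1 × 20 = 20 dB, giving input = -6 dBFS.

-6 dBFS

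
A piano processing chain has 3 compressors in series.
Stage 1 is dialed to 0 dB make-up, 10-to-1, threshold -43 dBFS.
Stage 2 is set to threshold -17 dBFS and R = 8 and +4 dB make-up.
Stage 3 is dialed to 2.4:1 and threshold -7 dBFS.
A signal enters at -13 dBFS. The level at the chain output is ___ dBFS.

-36 dBFS

Stage 1: 30 dB above -43 dBFS, reduced 10:1 to 3 dB above → -40 dBFS.
Stage 2: -40 dBFS ≤ -17 dBFS, so stage 2 doesn't engage; make-up brings it to -36 dBFS.
Stage 3: below threshold (-36 ≤ -7); passes unchanged; output -36 dBFS.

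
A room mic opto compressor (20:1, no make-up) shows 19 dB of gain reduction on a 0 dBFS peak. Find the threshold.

-20 dBFS

Let T be the threshold. Output overshoot = (input overshoot)/R, so -19 − T = (0 − T)/20.
20·(-19 − T) = 0 − T → 19·T = -380 − 0 = -380.
T = -380/19 = -20 dBFS.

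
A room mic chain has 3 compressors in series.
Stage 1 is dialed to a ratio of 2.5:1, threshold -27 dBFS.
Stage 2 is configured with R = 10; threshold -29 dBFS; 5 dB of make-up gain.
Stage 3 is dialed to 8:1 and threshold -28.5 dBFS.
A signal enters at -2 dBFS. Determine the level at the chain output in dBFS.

Stage 1: 25 dB above -27 dBFS, reduced 2.5:1 to 10 dB above → -17 dBFS.
Stage 2: 12 dB above -29 dBFS, reduced 10:1 to 1.2 dB above → -27.8 dBFS; +5 dB make-up → -22.8 dBFS.
Stage 3: -22.8 dBFS is 5.7 dB over -28.5 dBFS; at 8:1 that becomes 0.7125 dB over, giving -27.7875 dBFS.

-27.7875 dBFS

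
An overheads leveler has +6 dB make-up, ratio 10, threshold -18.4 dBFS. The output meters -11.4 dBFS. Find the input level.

Remove make-up: -11.4 − 6 = -17.4 dBFS.
The compressed level sits -17.4 − (-18.4) = 1 dB over threshold.
Input overshoot = R × output overshoot = 10 dB → input = -18.4 + 10 = -8.4 dBFS.

-8.4 dBFS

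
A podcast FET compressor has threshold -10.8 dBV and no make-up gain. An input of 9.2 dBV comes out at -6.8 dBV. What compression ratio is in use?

5:1

Input overshoot = 9.2 − (-10.8) = 20 dB; output overshoot = -6.8 − (-10.8) = 4 dB.
Ratio = 20 / 4 = 5.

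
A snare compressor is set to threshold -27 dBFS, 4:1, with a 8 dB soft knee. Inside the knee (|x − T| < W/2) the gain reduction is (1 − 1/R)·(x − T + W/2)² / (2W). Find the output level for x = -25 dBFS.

-26.6875 dBFS

x − T + W/2 = -25 − (-27) + 4 = 6.
GR = (1 − 1/4) × 6² / 16 = 0.75 × 36 / 16 = 1.6875 dB.
Output = -25 − 1.6875 = -26.6875 dBFS.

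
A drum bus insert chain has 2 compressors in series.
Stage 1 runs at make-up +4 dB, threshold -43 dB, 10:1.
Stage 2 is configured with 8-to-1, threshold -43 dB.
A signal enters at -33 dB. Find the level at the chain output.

Stage 1: overshoot 10 dB → 10/10 = 1 dB → -42 dB; +4 dB make-up → -38 dB.
Stage 2: 5 dB above -43 dB, reduced 8:1 to 0.625 dB above → -42.375 dB.

-42.375 dB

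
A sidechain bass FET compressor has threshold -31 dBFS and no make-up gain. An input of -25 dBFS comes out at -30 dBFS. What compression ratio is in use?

Input overshoot = -25 − (-31) = 6 dB; output overshoot = -30 − (-31) = 1 dB.
Ratio = 6 / 1 = 6.

6:1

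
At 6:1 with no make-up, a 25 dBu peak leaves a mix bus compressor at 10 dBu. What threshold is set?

7 dBu

Let T be the threshold. Output overshoot = (input overshoot)/R, so 10 − T = (25 − T)/6.
6·(10 − T) = 25 − T → 5·T = 60 − 25 = 35.
T = 35/5 = 7 dBu.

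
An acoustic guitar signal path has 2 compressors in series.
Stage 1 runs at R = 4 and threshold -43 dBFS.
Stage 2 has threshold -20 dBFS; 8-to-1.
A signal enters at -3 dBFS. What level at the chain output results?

Stage 1: overshoot 40 dB → 40/4 = 10 dB → -33 dBFS.
Stage 2: -33 dBFS is at or below the -20 dBFS threshold — no compression; output -33 dBFS.

-33 dBFS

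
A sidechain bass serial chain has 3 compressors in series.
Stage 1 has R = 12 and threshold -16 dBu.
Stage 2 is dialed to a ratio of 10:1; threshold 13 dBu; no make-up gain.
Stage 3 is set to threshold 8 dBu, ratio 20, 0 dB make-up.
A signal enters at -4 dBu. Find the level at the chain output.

-15 dBu

Stage 1: 12 dB above -16 dBu, reduced 12:1 to 1 dB above → -15 dBu.
Stage 2: -15 dBu is at or below the 13 dBu threshold — no compression; output -15 dBu.
Stage 3: -15 dBu is at or below the 8 dBu threshold — no compression; output -15 dBu.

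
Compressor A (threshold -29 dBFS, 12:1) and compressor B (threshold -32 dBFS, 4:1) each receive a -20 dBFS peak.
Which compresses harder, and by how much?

B, by 0.75 dB

A: overshoot 9 dB → output overshoot 0.75 dB → GR 8.25 dB.
B: overshoot 12 dB → output overshoot 3 dB → GR 9 dB.
B applies 0.75 dB more gain reduction.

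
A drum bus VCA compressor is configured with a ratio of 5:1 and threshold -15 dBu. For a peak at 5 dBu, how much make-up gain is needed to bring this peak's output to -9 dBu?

2 dB

Overshoot 20 dB → 20/5 = 4 dB after compression, so the compressed level is -15 + 4 = -11 dBu.
Make-up = target − compressed = -9 − (-11) = 2 dB.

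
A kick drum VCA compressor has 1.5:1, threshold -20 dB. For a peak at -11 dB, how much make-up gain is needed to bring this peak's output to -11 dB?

The peak compresses to -20 + 9/1.5 = -14 dB.
To reach -11 dB requires -11 − (-14) = 3 dB of make-up.

3 dB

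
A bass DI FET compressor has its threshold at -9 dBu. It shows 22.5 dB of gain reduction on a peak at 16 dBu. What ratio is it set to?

10:1

Input overshoot = 16 − (-9) = 25 dB.
Output overshoot = 25 − 22.5 = 2.5 dB.
Ratio = input overshoot / output overshoot = 25 / 2.5 = 10.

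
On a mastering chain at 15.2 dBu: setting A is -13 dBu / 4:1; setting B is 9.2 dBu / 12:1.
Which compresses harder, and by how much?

A, by 15.65 dB

A: 28.2 dB over, compressed to 7.05 dB over, so 21.15 dB of GR.
B: 6 dB over, compressed to 0.5 dB over, so 5.5 dB of GR.
A reduces 15.65 dB more.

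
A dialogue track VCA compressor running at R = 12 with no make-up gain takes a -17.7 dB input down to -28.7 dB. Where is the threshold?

-29.7 dB

Let T be the threshold. Output overshoot = (input overshoot)/R, so -28.7 − T = (-17.7 − T)/12.
12·(-28.7 − T) = -17.7 − T → 11·T = -344.4 − (-17.7) = -326.7.
T = -326.7/11 = -29.7 dB.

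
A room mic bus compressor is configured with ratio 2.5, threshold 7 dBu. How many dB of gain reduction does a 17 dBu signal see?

6 dB

17 dBu exceeds the threshold by 10 dB.
At 2.5:1, output sits 10/2.5 = 4 dB above threshold.
Gain reduction = 10 − 4 = 6 dB.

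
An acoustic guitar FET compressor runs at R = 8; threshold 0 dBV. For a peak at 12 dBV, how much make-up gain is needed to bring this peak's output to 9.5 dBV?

8 dB

Without make-up, output = threshold + overshoot/8 = 0 + 1.5 = 1.5 dBV.
Gap to target: 8 dB.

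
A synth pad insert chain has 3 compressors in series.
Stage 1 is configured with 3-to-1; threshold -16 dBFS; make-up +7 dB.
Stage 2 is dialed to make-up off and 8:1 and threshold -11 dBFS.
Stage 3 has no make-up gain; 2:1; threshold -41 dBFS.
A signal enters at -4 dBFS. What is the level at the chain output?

Stage 1: overshoot 12 dB → 12/3 = 4 dB → -12 dBFS; +7 dB make-up → -5 dBFS.
Stage 2: -5 dBFS is 6 dB over -11 dBFS; at 8:1 that becomes 0.75 dB over, giving -10.25 dBFS.
Stage 3: -10.25 dBFS is 30.75 dB over -41 dBFS; at 2:1 that becomes 15.375 dB over, giving -25.625 dBFS.

-25.625 dBFS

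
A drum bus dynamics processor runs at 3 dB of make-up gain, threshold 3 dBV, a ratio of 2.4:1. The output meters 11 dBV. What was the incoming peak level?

Stripping the +3 dB make-up gives 8 dBV at the gain stage.
The compressed level sits 8 − 3 = 5 dB over threshold.
Undo the ratio: input overshoot = 5 × 2.4 = 12 dB, giving input = 15 dBV.

15 dBV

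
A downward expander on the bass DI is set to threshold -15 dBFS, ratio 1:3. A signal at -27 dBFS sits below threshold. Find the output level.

-51 dBFS

Undershoot = (-15) − (-27) = 12 dB.
At 1:3, that expands to 36 dB under threshold.
Output = -15 − 36 = -51 dBFS.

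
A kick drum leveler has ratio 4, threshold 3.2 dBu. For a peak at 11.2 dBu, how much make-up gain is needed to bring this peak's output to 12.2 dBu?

Without make-up, output = threshold + overshoot/4 = 3.2 + 2 = 5.2 dBu.
Gap to target: 7 dB.

7 dB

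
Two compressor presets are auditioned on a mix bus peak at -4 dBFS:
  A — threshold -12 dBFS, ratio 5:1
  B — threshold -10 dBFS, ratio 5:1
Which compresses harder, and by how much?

A: overshoot 8 dB → output overshoot 1.6 dB → GR 6.4 dB.
B: overshoot 6 dB → output overshoot 1.2 dB → GR 4.8 dB.
A applies 1.6 dB more gain reduction.

A, by 1.6 dB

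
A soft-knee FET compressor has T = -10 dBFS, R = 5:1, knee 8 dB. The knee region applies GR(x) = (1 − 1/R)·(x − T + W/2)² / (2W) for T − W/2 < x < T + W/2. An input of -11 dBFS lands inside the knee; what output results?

-11.45 dBFS

x − T + W/2 = -11 − (-10) + 4 = 3.
GR = (1 − 1/5) × 3² / 16 = 0.8 × 9 / 16 = 0.45 dB.
Output = -11 − 0.45 = -11.45 dBFS.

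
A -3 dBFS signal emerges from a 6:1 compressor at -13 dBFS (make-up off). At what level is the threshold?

-15 dBFS

Let T be the threshold. Output overshoot = (input overshoot)/R, so -13 − T = (-3 − T)/6.
6·(-13 − T) = -3 − T → 5·T = -78 − (-3) = -75.
T = -75/5 = -15 dBFS.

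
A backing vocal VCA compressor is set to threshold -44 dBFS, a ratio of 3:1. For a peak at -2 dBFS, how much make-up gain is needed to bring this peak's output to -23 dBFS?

7 dB

The peak compresses to -44 + 42/3 = -30 dBFS.
To reach -23 dBFS requires -23 − (-30) = 7 dB of make-up.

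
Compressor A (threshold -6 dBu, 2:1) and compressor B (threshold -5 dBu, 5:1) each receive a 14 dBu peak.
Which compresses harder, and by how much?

A: 20 dB over, compressed to 10 dB over, so 10 dB of GR.
B: 19 dB over, compressed to 3.8 dB over, so 15.2 dB of GR.
B reduces 5.2 dB more.

B, by 5.2 dB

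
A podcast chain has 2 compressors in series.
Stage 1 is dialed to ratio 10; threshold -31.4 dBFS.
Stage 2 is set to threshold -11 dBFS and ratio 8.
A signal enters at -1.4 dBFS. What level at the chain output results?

-28.4 dBFS

Stage 1: overshoot 30 dB → 30/10 = 3 dB → -28.4 dBFS.
Stage 2: -28.4 dBFS ≤ -11 dBFS, so stage 2 doesn't engage; output -28.4 dBFS.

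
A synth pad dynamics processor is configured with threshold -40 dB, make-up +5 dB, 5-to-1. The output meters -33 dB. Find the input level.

-30 dB

Remove make-up: -33 − 5 = -38 dB.
That's 2 dB above the -40 dB threshold.
Before 5:1 compression the overshoot was 2 × 5 = 10 dB, so input = -40 + 10 = -30 dB.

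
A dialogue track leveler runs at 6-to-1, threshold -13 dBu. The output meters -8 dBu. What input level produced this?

17 dBu

That's 5 dB above the -13 dBu threshold.
Input overshoot = R × output overshoot = 30 dB → input = -13 + 30 = 17 dBu.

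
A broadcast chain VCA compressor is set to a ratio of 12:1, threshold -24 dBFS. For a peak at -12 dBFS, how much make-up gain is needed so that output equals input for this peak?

Overshoot 12 dB → 12/12 = 1 dB after compression, so the compressed level is -24 + 1 = -23 dBFS.
Make-up = target − compressed = -12 − (-23) = 11 dB.

11 dB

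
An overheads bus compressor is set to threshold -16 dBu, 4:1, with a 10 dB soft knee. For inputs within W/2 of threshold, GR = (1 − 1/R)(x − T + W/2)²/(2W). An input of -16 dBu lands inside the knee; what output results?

-16.9375 dBu

x − T + W/2 = -16 − (-16) + 5 = 5.
GR = (1 − 1/4) × 5² / 20 = 0.75 × 25 / 20 = 0.9375 dB.
Output = -16 − 0.9375 = -16.9375 dBu.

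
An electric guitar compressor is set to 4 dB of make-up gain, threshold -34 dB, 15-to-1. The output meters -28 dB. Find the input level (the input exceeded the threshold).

-4 dB

Before make-up, the level was -28 − 4 = -32 dB.
The compressed level sits -32 − (-34) = 2 dB over threshold.
Before 15:1 compression the overshoot was 2 × 15 = 30 dB, so input = -34 + 30 = -4 dB.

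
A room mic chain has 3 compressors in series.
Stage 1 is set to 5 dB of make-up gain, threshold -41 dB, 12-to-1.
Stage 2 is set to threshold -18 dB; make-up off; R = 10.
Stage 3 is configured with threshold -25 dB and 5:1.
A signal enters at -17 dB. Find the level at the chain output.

-34 dB

Stage 1: 24 dB above -41 dB, reduced 12:1 to 2 dB above → -39 dB; +5 dB make-up → -34 dB.
Stage 2: below threshold (-34 ≤ -18); passes unchanged; output -34 dB.
Stage 3: -34 dB ≤ -25 dB, so stage 3 doesn't engage; output -34 dB.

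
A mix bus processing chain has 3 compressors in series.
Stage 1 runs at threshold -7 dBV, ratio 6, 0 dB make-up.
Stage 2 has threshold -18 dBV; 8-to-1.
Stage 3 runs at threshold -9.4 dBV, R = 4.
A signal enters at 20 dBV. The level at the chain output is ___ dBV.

Stage 1: overshoot 27 dB → 27/6 = 4.5 dB → -2.5 dBV.
Stage 2: overshoot 15.5 dB → 15.5/8 = 1.9375 dB → -16.0625 dBV.
Stage 3: -16.0625 dBV ≤ -9.4 dBV, so stage 3 doesn't engage; output -16.0625 dBV.

-16.0625 dBV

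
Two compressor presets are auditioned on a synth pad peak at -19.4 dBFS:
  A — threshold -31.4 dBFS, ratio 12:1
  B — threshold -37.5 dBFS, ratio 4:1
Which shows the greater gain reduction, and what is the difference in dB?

B, by 2.575 dB

A: GR = 12 − 12/12 = 11 dB.
B: GR = 18.1 − 18.1/4 = 13.575 dB.
B applies 2.575 dB more gain reduction.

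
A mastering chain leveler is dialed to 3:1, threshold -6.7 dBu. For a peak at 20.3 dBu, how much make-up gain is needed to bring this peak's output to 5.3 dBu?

3 dB

Without make-up, output = threshold + overshoot/3 = -6.7 + 9 = 2.3 dBu.
Gap to target: 3 dB.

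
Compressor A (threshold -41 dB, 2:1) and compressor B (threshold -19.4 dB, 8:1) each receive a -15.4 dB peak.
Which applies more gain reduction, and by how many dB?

A, by 9.3 dB

A: overshoot 25.6 dB → output overshoot 12.8 dB → GR 12.8 dB.
B: overshoot 4 dB → output overshoot 0.5 dB → GR 3.5 dB.
Difference: 9.3 dB in favour of A.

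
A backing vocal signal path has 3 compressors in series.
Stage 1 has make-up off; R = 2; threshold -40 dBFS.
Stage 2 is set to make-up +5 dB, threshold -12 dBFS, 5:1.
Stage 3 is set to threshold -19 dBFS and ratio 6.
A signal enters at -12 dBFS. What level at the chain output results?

Stage 1: 28 dB above -40 dBFS, reduced 2:1 to 14 dB above → -26 dBFS.
Stage 2: -26 dBFS ≤ -12 dBFS, so stage 2 doesn't engage; make-up brings it to -21 dBFS.
Stage 3: below threshold (-21 ≤ -19); passes unchanged; output -21 dBFS.

-21 dBFS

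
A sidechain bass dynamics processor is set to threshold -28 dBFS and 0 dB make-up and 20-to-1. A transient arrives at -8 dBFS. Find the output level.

-27 dBFS

The input is 20 dB above the -28 dBFS threshold.
The 20 dB excess becomes 1 dB after 20:1 reduction.
So the level is -28 + 1 = -27 dBFS.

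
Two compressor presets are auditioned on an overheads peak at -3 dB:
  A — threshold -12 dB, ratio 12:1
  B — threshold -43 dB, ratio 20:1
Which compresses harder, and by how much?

A: overshoot 9 dB → output overshoot 0.75 dB → GR 8.25 dB.
B: overshoot 40 dB → output overshoot 2 dB → GR 38 dB.
B reduces 29.75 dB more.

B, by 29.75 dB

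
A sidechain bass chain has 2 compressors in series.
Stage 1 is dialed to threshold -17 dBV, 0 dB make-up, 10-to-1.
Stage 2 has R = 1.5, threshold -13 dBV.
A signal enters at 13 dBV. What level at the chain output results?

Stage 1: overshoot 30 dB → 30/10 = 3 dB → -14 dBV.
Stage 2: -14 dBV is at or below the -13 dBV threshold — no compression; output -14 dBV.

-14 dBV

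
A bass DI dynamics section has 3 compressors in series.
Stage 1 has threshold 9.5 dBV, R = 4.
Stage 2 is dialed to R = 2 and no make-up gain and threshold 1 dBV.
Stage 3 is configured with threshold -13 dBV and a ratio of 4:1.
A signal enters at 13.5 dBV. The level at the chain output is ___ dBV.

Stage 1: overshoot 4 dB → 4/4 = 1 dB → 10.5 dBV.
Stage 2: 9.5 dB above 1 dBV, reduced 2:1 to 4.75 dB above → 5.75 dBV.
Stage 3: overshoot 18.75 dB → 18.75/4 = 4.6875 dB → -8.3125 dBV.

-8.3125 dBV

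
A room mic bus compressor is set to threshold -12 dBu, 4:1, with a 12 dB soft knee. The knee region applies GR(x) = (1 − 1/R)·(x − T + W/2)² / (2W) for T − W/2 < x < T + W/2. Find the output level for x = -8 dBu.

-11.125 dBu

x − T + W/2 = -8 − (-12) + 6 = 10.
GR = (1 − 1/4) × 10² / 24 = 0.75 × 100 / 24 = 3.125 dB.
Output = -8 − 3.125 = -11.125 dBu.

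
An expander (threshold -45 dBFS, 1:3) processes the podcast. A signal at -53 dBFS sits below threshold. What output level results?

-69 dBFS

Undershoot = (-45) − (-53) = 8 dB.
At 1:3, that expands to 24 dB under threshold.
Output = -45 − 24 = -69 dBFS.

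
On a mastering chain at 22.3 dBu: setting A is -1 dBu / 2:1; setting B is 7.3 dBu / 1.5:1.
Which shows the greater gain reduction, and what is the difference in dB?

A, by 6.65 dB

A: GR = 23.3 − 23.3/2 = 11.65 dB.
B: GR = 15 − 15/1.5 = 5 dB.
Difference: 6.65 dB in favour of A.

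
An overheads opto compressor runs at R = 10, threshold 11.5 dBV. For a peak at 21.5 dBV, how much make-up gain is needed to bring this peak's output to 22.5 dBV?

The peak compresses to 11.5 + 10/10 = 12.5 dBV.
To reach 22.5 dBV requires 22.5 − 12.5 = 10 dB of make-up.

10 dB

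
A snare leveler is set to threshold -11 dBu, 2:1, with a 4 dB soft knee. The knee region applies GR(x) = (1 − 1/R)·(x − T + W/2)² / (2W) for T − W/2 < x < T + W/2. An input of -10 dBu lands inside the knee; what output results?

-10.5625 dBu

x − T + W/2 = -10 − (-11) + 2 = 3.
GR = (1 − 1/2) × 3² / 8 = 0.5 × 9 / 8 = 0.5625 dB.
Output = -10 − 0.5625 = -10.5625 dBu.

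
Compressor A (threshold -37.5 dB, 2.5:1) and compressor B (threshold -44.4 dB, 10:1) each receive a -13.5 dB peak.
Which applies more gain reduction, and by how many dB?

B, by 13.41 dB

A: GR = 24 − 24/2.5 = 14.4 dB.
B: GR = 30.9 − 30.9/10 = 27.81 dB.
B reduces 13.41 dB more.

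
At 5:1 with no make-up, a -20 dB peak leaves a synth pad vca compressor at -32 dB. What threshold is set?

-35 dB

Gain reduction = -20 − (-32) = 12 dB; output overshoot = GR / (R − 1) = 12 / 4 = 3 dB.
Threshold = output − output overshoot = -32 − 3 = -35 dB.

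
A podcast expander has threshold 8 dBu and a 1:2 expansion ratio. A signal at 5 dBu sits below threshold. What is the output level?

The input is 3 dB below the 8 dBu threshold.
A 1:2 expander multiplies undershoot by 2: 3 × 2 = 6 dB below threshold.
Output = 8 − 6 = 2 dBu.

2 dBu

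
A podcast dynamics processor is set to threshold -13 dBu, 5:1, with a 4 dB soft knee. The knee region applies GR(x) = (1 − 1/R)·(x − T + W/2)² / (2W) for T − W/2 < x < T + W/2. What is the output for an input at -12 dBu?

x − T + W/2 = -12 − (-13) + 2 = 3.
GR = (1 − 1/5) × 3² / 8 = 0.8 × 9 / 8 = 0.9 dB.
Output = -12 − 0.9 = -12.9 dBu.

-12.9 dBu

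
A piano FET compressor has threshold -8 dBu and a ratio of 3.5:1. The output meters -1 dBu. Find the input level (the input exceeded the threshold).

That's 7 dB above the -8 dBu threshold.
Before 3.5:1 compression the overshoot was 7 × 3.5 = 24.5 dB, so input = -8 + 24.5 = 16.5 dBu.

16.5 dBu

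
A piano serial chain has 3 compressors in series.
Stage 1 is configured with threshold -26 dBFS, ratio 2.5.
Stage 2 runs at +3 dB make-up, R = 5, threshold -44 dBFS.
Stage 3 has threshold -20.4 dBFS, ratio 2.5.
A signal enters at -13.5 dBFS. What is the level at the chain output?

Stage 1: 12.5 dB above -26 dBFS, reduced 2.5:1 to 5 dB above → -21 dBFS.
Stage 2: -21 dBFS is 23 dB over -44 dBFS; at 5:1 that becomes 4.6 dB over, giving -39.4 dBFS; +3 dB make-up → -36.4 dBFS.
Stage 3: -36.4 dBFS ≤ -20.4 dBFS, so stage 3 doesn't engage; output -36.4 dBFS.

-36.4 dBFS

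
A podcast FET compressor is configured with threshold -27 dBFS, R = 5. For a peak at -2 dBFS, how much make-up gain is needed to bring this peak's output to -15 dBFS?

7 dB

The peak compresses to -27 + 25/5 = -22 dBFS.
To reach -15 dBFS requires -15 − (-22) = 7 dB of make-up.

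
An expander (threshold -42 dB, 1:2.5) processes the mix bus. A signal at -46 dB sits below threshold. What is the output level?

-52 dB

The input is 4 dB below the -42 dB threshold.
A 1:2.5 expander multiplies undershoot by 2.5: 4 × 2.5 = 10 dB below threshold.
Output = -42 − 10 = -52 dB.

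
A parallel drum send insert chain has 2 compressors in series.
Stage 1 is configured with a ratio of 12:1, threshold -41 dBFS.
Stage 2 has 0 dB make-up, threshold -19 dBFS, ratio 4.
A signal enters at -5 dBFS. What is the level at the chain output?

-38 dBFS

Stage 1: 36 dB above -41 dBFS, reduced 12:1 to 3 dB above → -38 dBFS.
Stage 2: -38 dBFS ≤ -19 dBFS, so stage 2 doesn't engage; output -38 dBFS.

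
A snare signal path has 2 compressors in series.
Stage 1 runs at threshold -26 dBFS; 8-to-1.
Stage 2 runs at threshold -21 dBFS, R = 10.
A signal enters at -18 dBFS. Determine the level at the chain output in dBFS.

-25 dBFS

Stage 1: -18 dBFS is 8 dB over -26 dBFS; at 8:1 that becomes 1 dB over, giving -25 dBFS.
Stage 2: below threshold (-25 ≤ -21); passes unchanged; output -25 dBFS.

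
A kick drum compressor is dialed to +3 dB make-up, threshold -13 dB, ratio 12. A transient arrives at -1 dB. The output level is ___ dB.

-1 dB sits 12 dB over threshold.
At 12:1 the overshoot is divided by 12, leaving 1 dB above threshold.
So the level is -13 + 1 = -12 dB; make-up adds 3 dB, giving -9 dB.

-9 dB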